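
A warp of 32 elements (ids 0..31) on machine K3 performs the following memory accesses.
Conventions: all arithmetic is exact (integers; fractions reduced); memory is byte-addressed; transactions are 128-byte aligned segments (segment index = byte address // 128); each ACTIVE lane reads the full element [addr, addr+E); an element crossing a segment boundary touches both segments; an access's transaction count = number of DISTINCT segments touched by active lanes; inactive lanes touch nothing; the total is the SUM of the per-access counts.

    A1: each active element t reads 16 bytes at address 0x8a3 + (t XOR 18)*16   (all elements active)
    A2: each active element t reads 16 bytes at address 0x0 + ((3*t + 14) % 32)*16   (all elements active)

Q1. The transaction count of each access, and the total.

A1: 5 transactions
A2: 4 transactions

Answer: 5,4; total 9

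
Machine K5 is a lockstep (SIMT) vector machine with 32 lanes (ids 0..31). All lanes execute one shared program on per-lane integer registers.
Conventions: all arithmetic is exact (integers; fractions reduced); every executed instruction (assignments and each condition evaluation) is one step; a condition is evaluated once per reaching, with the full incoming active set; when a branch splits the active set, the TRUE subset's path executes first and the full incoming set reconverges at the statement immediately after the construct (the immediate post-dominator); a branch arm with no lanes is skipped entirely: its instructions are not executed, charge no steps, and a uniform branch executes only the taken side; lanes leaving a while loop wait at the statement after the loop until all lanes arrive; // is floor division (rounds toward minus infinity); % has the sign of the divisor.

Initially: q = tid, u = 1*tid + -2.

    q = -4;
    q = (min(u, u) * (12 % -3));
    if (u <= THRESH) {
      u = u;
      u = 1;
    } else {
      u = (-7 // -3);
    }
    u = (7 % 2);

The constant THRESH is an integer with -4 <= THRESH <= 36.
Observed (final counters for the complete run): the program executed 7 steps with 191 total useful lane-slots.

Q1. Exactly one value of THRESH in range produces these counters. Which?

Answer: THRESH = 28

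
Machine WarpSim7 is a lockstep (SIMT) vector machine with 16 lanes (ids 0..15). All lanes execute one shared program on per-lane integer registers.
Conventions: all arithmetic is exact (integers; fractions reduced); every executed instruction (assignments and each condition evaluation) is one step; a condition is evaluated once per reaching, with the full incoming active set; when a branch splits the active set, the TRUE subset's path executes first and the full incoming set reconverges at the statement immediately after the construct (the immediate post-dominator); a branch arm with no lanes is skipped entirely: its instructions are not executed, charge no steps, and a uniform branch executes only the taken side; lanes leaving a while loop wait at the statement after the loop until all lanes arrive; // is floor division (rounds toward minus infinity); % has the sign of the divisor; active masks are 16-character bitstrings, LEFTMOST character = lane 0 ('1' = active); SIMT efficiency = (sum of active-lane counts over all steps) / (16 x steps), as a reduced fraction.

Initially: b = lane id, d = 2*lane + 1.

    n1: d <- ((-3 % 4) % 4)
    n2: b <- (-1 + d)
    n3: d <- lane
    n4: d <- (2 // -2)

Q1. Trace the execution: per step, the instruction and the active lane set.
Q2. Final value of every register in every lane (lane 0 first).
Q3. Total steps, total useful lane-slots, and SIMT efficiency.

step 0: d <- ((-3 % 4) % 4)          1111111111111111
step 1: b <- (-1 + d)                1111111111111111
step 2: d <- lane                    1111111111111111
step 3: d <- (2 // -2)               1111111111111111

Answer: 4 steps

b: 0,0,0,0,0,0,0,0,0,0,0,0,0,0,0,0
d: -1,-1,-1,-1,-1,-1,-1,-1,-1,-1,-1,-1,-1,-1,-1,-1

steps = 4; useful = 64; efficiency = 64/64 = 1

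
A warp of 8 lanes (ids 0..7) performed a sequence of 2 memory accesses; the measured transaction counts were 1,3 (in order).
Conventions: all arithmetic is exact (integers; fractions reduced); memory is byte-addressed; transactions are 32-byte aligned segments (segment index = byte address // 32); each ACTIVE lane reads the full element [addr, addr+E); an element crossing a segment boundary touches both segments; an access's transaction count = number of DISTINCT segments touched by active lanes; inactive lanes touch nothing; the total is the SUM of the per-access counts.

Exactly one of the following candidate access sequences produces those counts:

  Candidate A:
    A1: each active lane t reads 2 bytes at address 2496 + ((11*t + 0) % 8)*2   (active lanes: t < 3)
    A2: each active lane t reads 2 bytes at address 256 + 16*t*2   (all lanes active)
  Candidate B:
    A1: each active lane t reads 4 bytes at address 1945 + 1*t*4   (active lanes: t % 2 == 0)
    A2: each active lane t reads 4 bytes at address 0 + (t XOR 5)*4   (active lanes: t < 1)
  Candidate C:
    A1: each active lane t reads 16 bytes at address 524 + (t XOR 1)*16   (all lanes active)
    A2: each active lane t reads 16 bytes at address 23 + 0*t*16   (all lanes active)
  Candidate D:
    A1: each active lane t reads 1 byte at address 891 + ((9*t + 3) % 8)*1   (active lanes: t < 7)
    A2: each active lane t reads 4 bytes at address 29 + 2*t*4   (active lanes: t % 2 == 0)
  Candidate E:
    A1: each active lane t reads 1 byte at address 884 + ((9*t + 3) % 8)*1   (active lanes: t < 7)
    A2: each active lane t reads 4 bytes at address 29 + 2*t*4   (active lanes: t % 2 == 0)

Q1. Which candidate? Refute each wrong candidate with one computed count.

A: A2 gives 8 transactions, not 3
B: A1 gives 2 transactions, not 1
C: A1 gives 5 transactions, not 1
D: A1 gives 2 transactions, not 1
E: all counts match (1,3)

Answer: E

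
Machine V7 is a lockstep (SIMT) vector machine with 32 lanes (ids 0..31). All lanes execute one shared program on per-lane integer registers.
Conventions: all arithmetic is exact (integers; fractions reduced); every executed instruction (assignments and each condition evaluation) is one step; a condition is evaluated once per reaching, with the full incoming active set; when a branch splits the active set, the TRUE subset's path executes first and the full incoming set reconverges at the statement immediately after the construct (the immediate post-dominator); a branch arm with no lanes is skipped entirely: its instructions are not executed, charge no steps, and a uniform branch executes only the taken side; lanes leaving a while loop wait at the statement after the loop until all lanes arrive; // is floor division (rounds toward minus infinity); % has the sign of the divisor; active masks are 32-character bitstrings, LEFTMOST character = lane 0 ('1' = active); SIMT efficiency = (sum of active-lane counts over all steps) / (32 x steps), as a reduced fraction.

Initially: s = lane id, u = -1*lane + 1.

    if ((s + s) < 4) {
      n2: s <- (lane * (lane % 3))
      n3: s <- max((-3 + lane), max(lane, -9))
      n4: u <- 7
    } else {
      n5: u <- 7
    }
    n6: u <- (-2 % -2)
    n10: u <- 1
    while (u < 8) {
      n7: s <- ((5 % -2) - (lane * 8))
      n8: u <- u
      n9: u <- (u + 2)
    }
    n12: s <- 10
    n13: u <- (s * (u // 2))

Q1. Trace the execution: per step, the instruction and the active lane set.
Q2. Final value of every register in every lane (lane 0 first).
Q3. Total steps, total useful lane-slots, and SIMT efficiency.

step 0: eval ((s + s) < 4)           11111111111111111111111111111111
step 1: s <- (lane * (lane % 3))     11000000000000000000000000000000
step 2: s <- max((-3 + lane), max(lane, -9)) 11000000000000000000000000000000
step 3: u <- 7                       11000000000000000000000000000000
step 4: u <- 7                       00111111111111111111111111111111
step 5: u <- (-2 % -2)               11111111111111111111111111111111
step 6: u <- 1                       11111111111111111111111111111111
step 7: eval (u < 8)                 11111111111111111111111111111111
step 8: s <- ((5 % -2) - (lane * 8)) 11111111111111111111111111111111
step 9: u <- u                       11111111111111111111111111111111
step 10: u <- (u + 2)                 11111111111111111111111111111111
step 11: eval (u < 8)                 11111111111111111111111111111111
step 12: s <- ((5 % -2) - (lane * 8)) 11111111111111111111111111111111
step 13: u <- u                       11111111111111111111111111111111
step 14: u <- (u + 2)                 11111111111111111111111111111111
step 15: eval (u < 8)                 11111111111111111111111111111111
step 16: s <- ((5 % -2) - (lane * 8)) 11111111111111111111111111111111
step 17: u <- u                       11111111111111111111111111111111
step 18: u <- (u + 2)                 11111111111111111111111111111111
step 19: eval (u < 8)                 11111111111111111111111111111111
step 20: s <- ((5 % -2) - (lane * 8)) 11111111111111111111111111111111
step 21: u <- u                       11111111111111111111111111111111
step 22: u <- (u + 2)                 11111111111111111111111111111111
step 23: eval (u < 8)                 11111111111111111111111111111111
step 24: s <- 10                      11111111111111111111111111111111
step 25: u <- (s * (u // 2))          11111111111111111111111111111111

Answer: 26 steps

s: 10,10,10,10,10,10,10,10,10,10,10,10,10,10,10,10,10,10,10,10,10,10,10,10,10,10,10,10,10,10,10,10
u: 40,40,40,40,40,40,40,40,40,40,40,40,40,40,40,40,40,40,40,40,40,40,40,40,40,40,40,40,40,40,40,40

steps = 26; useful = 740; efficiency = 740/832 = 185/208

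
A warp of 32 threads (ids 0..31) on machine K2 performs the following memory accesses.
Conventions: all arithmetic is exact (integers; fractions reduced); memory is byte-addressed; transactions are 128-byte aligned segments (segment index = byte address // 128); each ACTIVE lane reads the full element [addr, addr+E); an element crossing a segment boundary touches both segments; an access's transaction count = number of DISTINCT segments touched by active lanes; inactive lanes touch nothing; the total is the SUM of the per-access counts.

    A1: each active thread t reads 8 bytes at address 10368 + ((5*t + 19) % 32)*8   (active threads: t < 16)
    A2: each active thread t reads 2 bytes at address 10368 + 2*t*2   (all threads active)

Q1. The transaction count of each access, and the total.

A1: 2 transactions
A2: 1 transaction

Answer: 2,1; total 3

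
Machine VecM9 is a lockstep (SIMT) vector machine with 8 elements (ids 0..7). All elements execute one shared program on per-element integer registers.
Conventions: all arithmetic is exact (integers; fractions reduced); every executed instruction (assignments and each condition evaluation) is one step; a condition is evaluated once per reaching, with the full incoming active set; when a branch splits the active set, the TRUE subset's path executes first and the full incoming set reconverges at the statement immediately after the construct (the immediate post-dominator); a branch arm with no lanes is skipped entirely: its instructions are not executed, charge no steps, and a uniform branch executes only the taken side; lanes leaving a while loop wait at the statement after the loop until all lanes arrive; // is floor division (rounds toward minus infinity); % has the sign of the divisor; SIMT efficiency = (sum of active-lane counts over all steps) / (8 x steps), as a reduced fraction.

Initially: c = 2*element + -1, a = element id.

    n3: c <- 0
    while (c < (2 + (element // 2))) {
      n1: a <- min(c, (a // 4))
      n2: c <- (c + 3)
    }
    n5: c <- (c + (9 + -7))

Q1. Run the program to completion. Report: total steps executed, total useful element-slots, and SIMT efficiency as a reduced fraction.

Answer: 9 steps, 60 useful, 5/6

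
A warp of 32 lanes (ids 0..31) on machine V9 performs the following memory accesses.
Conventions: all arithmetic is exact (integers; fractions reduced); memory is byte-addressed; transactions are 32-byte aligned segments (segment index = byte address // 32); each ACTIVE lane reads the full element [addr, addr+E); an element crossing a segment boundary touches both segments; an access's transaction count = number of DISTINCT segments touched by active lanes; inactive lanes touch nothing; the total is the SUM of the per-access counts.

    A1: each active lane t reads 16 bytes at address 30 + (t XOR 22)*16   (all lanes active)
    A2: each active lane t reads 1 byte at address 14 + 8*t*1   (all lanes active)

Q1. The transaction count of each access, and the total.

A1: 17 transactions
A2: 9 transactions

Answer: 17,9; total 26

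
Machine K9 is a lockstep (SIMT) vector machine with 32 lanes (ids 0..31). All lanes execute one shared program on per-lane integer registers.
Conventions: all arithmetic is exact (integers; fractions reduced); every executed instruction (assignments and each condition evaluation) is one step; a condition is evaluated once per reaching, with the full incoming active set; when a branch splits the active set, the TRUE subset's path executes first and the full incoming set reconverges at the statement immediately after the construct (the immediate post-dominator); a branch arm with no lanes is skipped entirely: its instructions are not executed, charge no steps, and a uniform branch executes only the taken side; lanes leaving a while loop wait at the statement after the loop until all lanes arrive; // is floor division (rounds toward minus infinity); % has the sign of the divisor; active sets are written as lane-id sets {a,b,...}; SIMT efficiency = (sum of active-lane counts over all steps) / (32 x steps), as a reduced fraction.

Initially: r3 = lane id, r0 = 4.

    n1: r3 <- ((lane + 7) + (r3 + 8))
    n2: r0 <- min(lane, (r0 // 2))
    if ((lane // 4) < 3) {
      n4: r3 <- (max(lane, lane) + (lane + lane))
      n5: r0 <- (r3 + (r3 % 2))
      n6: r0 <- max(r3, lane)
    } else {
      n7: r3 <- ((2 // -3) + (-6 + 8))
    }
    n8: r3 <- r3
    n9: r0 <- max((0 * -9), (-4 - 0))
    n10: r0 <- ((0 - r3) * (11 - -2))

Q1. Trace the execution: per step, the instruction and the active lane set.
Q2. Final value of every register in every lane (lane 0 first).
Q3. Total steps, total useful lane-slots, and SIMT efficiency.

step 0: r3 <- ((lane + 7) + (r3 + 8)) {0,1,2,3,4,5,6,7,8,9,10,11,12,13,14,15,16,17,18,19,20,21,22,23,24,25,26,27,28,29,30,31}
step 1: r0 <- min(lane, (r0 // 2))   {0,1,2,3,4,5,6,7,8,9,10,11,12,13,14,15,16,17,18,19,20,21,22,23,24,25,26,27,28,29,30,31}
step 2: eval ((lane // 4) < 3)       {0,1,2,3,4,5,6,7,8,9,10,11,12,13,14,15,16,17,18,19,20,21,22,23,24,25,26,27,28,29,30,31}
step 3: r3 <- (max(lane, lane) + (lane + lane)) {0,1,2,3,4,5,6,7,8,9,10,11}
step 4: r0 <- (r3 + (r3 % 2))        {0,1,2,3,4,5,6,7,8,9,10,11}
step 5: r0 <- max(r3, lane)          {0,1,2,3,4,5,6,7,8,9,10,11}
step 6: r3 <- ((2 // -3) + (-6 + 8)) {12,13,14,15,16,17,18,19,20,21,22,23,24,25,26,27,28,29,30,31}
step 7: r3 <- r3                     {0,1,2,3,4,5,6,7,8,9,10,11,12,13,14,15,16,17,18,19,20,21,22,23,24,25,26,27,28,29,30,31}
step 8: r0 <- max((0 * -9), (-4 - 0)) {0,1,2,3,4,5,6,7,8,9,10,11,12,13,14,15,16,17,18,19,20,21,22,23,24,25,26,27,28,29,30,31}
step 9: r0 <- ((0 - r3) * (11 - -2)) {0,1,2,3,4,5,6,7,8,9,10,11,12,13,14,15,16,17,18,19,20,21,22,23,24,25,26,27,28,29,30,31}

Answer: 10 steps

r3: 0,3,6,9,12,15,18,21,24,27,30,33,1,1,1,1,1,1,1,1,1,1,1,1,1,1,1,1,1,1,1,1
r0: 0,-39,-78,-117,-156,-195,-234,-273,-312,-351,-390,-429,-13,-13,-13,-13,-13,-13,-13,-13,-13,-13,-13,-13,-13,-13,-13,-13,-13,-13,-13,-13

steps = 10; useful = 248; efficiency = 248/320 = 31/40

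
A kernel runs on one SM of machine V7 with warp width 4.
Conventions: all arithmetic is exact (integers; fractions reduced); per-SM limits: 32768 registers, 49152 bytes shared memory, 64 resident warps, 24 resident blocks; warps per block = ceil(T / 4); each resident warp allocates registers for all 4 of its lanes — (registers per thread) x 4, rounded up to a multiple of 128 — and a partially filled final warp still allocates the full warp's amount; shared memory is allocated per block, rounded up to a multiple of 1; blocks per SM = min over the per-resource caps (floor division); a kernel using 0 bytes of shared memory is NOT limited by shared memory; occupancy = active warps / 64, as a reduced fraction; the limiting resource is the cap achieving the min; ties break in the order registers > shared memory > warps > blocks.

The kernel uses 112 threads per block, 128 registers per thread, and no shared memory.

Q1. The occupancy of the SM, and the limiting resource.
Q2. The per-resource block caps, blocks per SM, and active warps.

Answer: occupancy 7/8, limited by registers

registers: 2 blocks
shared memory: no limit (kernel uses none)
warps: 2 blocks
blocks: 24 blocks

Answer: 2 blocks, 56 active warps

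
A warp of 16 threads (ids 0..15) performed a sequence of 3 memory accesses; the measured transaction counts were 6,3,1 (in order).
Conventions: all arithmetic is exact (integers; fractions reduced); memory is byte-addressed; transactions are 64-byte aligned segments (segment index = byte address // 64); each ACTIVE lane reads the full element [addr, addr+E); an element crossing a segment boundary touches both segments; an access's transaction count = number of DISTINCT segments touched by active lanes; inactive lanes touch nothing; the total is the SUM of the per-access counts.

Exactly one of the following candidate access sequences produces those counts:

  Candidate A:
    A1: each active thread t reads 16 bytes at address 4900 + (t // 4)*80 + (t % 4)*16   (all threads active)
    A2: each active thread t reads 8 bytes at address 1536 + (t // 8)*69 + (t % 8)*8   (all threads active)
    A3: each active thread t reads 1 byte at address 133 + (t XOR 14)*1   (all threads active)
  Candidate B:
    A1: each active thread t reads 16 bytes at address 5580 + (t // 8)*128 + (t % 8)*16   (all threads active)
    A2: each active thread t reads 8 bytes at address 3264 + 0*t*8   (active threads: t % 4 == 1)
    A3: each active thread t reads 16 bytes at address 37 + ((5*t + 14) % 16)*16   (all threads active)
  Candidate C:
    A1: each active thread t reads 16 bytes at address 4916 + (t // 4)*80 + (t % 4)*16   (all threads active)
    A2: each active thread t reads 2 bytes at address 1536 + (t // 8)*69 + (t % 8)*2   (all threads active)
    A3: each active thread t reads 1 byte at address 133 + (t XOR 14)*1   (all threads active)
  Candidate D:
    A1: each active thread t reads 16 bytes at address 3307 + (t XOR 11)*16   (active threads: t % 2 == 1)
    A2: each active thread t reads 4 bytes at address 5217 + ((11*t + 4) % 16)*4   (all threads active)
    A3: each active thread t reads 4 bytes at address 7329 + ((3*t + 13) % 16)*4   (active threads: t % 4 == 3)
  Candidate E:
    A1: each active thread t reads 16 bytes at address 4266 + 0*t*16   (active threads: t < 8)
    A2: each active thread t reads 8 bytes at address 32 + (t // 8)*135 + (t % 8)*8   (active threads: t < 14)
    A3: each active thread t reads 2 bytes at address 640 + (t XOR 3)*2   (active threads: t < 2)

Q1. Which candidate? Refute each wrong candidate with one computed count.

B: A1 gives 5 transactions, not 6
C: A2 gives 2 transactions, not 3
D: A1 gives 5 transactions, not 6
E: A1 gives 1 transaction, not 6
A: all counts match (6,3,1)

Answer: A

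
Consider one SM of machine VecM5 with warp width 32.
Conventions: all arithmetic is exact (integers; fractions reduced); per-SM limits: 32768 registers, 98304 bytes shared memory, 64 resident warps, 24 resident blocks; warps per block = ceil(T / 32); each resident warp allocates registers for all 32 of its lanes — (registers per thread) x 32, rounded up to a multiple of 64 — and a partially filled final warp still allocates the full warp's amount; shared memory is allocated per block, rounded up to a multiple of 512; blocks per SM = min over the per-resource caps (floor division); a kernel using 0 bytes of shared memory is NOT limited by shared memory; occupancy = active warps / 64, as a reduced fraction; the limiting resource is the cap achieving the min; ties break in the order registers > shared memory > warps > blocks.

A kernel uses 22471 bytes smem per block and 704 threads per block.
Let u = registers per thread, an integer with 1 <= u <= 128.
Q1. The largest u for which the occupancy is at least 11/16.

Answer: u = 22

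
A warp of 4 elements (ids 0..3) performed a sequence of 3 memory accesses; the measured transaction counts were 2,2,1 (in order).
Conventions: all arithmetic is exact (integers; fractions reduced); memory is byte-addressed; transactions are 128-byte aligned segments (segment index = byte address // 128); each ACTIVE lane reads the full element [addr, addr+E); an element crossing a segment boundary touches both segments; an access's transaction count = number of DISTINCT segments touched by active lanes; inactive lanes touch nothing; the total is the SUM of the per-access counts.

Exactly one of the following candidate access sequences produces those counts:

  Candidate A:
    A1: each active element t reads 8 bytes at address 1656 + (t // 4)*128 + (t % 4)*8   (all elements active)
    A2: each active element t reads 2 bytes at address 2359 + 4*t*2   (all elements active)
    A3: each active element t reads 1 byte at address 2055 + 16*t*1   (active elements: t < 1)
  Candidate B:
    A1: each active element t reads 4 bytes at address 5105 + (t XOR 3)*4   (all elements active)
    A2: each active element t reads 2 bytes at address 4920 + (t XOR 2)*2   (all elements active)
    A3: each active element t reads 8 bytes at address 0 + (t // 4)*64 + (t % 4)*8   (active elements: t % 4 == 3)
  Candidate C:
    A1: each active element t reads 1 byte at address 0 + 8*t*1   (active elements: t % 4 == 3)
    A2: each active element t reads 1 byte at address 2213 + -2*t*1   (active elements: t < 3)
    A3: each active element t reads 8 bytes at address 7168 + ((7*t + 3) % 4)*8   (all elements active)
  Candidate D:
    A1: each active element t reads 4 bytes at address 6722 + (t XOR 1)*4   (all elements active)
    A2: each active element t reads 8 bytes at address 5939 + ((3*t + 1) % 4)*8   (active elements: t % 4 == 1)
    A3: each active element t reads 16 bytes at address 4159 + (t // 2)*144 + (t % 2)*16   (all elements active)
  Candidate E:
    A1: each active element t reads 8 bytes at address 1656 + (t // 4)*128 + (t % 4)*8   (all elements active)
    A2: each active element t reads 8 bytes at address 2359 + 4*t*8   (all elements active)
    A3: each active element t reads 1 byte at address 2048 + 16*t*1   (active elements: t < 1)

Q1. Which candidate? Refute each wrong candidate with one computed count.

A: A2 gives 1 transaction, not 2
B: A2 gives 1 transaction, not 2
C: A1 gives 1 transaction, not 2
D: A1 gives 1 transaction, not 2
E: all counts match (2,2,1)

Answer: E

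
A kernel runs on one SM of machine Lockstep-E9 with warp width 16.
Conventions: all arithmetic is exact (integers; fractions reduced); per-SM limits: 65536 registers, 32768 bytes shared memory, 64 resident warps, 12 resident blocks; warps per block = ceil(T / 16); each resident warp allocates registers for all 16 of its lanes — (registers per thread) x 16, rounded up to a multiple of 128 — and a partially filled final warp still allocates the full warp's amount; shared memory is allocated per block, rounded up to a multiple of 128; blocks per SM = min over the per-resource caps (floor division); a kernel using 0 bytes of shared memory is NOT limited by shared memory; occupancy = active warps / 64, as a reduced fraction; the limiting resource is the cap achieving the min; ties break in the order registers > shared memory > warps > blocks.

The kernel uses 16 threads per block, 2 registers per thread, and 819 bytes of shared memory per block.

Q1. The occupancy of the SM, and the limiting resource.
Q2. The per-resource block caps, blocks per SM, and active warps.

Answer: occupancy 3/16, limited by blocks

registers: 512 blocks
shared memory: 36 blocks
warps: 64 blocks
blocks: 12 blocks

Answer: 12 blocks, 12 active warps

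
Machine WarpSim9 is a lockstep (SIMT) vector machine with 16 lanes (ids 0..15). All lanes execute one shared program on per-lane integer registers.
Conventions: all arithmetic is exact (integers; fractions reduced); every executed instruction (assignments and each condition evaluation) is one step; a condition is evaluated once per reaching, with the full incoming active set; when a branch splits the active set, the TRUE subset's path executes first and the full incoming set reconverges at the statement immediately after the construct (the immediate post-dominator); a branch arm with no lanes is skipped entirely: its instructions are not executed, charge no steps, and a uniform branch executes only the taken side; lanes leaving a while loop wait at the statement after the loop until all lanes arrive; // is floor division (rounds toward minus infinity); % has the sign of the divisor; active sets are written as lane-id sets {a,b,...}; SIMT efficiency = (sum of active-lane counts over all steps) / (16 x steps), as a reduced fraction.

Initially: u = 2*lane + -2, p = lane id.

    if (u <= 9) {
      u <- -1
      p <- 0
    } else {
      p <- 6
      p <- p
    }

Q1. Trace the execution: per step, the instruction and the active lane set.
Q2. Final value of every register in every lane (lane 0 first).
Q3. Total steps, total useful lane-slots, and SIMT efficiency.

step 0: eval (u <= 9)                {0,1,2,3,4,5,6,7,8,9,10,11,12,13,14,15}
step 1: u <- -1                      {0,1,2,3,4,5}
step 2: p <- 0                       {0,1,2,3,4,5}
step 3: p <- 6                       {6,7,8,9,10,11,12,13,14,15}
step 4: p <- p                       {6,7,8,9,10,11,12,13,14,15}

Answer: 5 steps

u: -1,-1,-1,-1,-1,-1,10,12,14,16,18,20,22,24,26,28
p: 0,0,0,0,0,0,6,6,6,6,6,6,6,6,6,6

steps = 5; useful = 48; efficiency = 48/80 = 3/5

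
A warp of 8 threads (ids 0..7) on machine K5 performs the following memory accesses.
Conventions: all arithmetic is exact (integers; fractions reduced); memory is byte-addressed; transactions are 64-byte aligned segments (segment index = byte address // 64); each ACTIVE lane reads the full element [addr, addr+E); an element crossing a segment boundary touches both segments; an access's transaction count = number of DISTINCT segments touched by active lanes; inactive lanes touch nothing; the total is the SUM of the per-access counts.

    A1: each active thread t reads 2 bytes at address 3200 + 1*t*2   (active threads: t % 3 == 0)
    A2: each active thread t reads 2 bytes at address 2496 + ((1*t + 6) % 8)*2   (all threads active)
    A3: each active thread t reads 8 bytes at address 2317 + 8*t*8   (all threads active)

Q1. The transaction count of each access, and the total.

A1: 1 transaction
A2: 1 transaction
A3: 8 transactions

Answer: 1,1,8; total 10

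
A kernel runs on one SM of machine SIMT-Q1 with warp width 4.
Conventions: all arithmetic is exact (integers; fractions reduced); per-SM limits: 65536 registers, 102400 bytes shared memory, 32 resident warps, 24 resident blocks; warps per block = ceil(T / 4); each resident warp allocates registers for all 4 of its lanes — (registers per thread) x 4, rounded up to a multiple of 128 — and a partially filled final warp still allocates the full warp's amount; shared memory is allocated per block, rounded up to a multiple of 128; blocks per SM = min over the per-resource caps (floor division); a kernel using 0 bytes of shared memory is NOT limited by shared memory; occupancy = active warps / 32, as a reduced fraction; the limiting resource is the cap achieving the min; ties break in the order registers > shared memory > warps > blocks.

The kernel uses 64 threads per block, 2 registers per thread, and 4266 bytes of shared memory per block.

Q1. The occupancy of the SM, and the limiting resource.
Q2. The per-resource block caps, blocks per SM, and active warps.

Answer: occupancy 1, limited by warps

registers: 32 blocks
shared memory: 23 blocks
warps: 2 blocks
blocks: 24 blocks

Answer: 2 blocks, 32 active warps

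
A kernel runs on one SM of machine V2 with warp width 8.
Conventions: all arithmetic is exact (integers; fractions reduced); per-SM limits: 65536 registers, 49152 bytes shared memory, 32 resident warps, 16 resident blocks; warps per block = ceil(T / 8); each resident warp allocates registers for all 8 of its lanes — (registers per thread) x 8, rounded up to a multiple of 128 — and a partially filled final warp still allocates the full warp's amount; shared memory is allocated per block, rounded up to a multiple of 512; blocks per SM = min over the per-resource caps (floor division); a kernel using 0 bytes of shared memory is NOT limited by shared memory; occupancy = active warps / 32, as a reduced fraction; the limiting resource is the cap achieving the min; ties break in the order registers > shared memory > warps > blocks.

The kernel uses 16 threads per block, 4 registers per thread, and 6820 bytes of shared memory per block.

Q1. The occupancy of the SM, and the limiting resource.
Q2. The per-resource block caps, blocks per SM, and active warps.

Answer: occupancy 3/8, limited by shared memory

registers: 256 blocks
shared memory: 6 blocks
warps: 16 blocks
blocks: 16 blocks

Answer: 6 blocks, 12 active warps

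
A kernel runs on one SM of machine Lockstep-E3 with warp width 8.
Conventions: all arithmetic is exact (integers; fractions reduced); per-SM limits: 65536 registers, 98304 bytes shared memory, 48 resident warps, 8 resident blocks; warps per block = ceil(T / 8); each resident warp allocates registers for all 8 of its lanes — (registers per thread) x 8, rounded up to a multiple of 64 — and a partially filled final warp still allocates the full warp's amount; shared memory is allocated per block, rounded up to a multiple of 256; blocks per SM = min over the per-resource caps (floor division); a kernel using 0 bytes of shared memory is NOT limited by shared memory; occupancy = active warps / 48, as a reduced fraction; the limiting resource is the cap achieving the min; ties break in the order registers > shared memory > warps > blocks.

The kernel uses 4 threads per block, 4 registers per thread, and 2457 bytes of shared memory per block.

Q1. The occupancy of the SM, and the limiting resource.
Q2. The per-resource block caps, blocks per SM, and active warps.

Answer: occupancy 1/6, limited by blocks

registers: 1024 blocks
shared memory: 38 blocks
warps: 48 blocks
blocks: 8 blocks

Answer: 8 blocks, 8 active warps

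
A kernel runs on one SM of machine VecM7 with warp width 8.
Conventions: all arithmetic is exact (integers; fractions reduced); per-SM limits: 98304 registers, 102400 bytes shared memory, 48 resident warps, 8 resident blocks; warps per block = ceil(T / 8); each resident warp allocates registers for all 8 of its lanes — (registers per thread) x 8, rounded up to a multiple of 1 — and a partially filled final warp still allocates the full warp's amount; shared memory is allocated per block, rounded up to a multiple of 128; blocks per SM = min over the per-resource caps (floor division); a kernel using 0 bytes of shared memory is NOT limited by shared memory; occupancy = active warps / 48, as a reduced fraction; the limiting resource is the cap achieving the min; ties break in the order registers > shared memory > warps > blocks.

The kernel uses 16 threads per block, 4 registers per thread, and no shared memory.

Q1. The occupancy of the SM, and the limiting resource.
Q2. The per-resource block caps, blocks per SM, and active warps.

Answer: occupancy 1/3, limited by blocks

registers: 1536 blocks
shared memory: no limit (kernel uses none)
warps: 24 blocks
blocks: 8 blocks

Answer: 8 blocks, 16 active warps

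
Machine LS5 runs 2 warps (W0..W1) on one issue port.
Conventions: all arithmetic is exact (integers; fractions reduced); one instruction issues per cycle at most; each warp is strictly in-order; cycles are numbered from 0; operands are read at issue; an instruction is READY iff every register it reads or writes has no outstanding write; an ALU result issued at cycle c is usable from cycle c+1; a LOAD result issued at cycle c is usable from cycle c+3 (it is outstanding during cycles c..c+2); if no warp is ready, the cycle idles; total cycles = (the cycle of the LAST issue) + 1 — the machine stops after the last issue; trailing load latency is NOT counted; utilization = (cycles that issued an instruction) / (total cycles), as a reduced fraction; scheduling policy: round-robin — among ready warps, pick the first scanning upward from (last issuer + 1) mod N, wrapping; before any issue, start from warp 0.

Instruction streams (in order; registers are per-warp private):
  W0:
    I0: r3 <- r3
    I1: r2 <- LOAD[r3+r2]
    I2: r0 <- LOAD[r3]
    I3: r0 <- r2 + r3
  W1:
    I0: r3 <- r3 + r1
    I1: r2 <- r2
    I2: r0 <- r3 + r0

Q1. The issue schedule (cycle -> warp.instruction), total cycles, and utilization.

cycle 0: W0.I0
cycle 1: W1.I0
cycle 2: W0.I1
cycle 3: W1.I1
cycle 4: W0.I2
cycle 5: W1.I2
cycle 6: idle
cycle 7: W0.I3

Answer: 8 cycles, utilization 7/8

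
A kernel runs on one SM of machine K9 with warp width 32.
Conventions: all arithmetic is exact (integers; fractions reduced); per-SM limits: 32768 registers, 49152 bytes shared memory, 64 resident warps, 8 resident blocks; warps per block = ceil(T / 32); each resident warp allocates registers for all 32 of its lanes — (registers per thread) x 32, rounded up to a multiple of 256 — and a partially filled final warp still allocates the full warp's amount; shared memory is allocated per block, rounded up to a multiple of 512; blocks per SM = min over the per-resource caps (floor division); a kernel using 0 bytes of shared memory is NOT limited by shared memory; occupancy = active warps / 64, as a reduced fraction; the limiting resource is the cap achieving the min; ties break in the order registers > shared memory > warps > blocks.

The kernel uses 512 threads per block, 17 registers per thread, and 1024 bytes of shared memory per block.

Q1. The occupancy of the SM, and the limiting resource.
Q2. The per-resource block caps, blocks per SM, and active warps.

Answer: occupancy 1/2, limited by registers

registers: 2 blocks
shared memory: 48 blocks
warps: 4 blocks
blocks: 8 blocks

Answer: 2 blocks, 32 active warps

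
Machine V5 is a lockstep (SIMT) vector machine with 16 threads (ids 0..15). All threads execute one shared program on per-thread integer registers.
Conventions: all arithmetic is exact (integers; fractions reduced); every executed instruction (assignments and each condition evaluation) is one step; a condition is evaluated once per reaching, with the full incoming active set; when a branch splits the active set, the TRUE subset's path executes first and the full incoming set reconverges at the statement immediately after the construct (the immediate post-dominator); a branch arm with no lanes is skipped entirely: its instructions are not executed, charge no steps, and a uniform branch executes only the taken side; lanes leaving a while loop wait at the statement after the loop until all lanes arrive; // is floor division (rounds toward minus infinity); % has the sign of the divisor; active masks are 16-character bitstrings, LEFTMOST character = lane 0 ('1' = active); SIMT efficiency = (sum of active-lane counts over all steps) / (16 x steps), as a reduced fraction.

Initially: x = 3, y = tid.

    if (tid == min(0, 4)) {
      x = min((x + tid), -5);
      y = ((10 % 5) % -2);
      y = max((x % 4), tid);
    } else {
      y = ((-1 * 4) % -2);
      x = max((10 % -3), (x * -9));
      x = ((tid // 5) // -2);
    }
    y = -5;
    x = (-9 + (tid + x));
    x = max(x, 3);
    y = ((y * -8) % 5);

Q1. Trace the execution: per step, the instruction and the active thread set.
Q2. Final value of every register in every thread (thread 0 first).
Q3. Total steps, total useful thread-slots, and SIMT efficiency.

step 0: eval (tid == min(0, 4))      1111111111111111
step 1: x <- min((x + tid), -5)      1000000000000000
step 2: y <- ((10 % 5) % -2)         1000000000000000
step 3: y <- max((x % 4), tid)       1000000000000000
step 4: y <- ((-1 * 4) % -2)         0111111111111111
step 5: x <- max((10 % -3), (x * -9)) 0111111111111111
step 6: x <- ((tid // 5) // -2)      0111111111111111
step 7: y <- -5                      1111111111111111
step 8: x <- (-9 + (tid + x))        1111111111111111
step 9: x <- max(x, 3)               1111111111111111
step 10: y <- ((y * -8) % 5)          1111111111111111

Answer: 11 steps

x: 3,3,3,3,3,3,3,3,3,3,3,3,3,3,4,4
y: 0,0,0,0,0,0,0,0,0,0,0,0,0,0,0,0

steps = 11; useful = 128; efficiency = 128/176 = 8/11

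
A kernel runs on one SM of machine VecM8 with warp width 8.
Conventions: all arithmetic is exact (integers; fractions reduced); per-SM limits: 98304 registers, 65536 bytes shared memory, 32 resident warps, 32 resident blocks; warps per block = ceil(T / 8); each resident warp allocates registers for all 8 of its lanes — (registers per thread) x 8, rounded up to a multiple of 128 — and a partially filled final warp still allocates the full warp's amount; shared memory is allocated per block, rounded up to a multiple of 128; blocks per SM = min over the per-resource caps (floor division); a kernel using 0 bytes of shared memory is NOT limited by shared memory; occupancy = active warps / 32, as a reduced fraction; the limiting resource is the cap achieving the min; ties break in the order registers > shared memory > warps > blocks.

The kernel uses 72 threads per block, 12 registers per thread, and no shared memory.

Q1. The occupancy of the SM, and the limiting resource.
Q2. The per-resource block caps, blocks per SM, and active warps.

Answer: occupancy 27/32, limited by warps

registers: 85 blocks
shared memory: no limit (kernel uses none)
warps: 3 blocks
blocks: 32 blocks

Answer: 3 blocks, 27 active warps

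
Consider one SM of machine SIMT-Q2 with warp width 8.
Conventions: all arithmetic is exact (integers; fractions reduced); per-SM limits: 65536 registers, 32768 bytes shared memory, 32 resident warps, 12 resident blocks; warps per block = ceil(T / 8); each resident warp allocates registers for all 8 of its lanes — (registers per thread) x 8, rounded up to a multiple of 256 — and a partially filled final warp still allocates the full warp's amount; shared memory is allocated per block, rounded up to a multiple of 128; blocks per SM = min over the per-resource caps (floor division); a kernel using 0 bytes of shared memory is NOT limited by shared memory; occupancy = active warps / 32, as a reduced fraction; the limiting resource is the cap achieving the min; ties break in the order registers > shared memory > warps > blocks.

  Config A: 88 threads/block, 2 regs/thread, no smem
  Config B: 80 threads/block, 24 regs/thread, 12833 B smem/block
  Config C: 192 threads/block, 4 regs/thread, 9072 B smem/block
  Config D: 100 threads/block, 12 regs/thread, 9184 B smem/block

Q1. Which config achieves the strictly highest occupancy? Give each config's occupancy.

occupancies: A 11/16, B 5/8, C 3/4, D 13/16

Answer: D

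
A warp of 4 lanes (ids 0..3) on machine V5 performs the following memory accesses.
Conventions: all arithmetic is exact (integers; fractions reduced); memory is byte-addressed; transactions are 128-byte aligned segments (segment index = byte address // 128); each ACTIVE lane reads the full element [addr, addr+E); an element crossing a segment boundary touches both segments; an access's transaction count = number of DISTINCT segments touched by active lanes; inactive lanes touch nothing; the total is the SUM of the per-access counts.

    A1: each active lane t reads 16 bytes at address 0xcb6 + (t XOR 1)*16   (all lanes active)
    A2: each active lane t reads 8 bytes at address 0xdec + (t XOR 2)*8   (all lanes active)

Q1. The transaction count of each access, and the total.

A1: 1 transaction
A2: 2 transactions

Answer: 1,2; total 3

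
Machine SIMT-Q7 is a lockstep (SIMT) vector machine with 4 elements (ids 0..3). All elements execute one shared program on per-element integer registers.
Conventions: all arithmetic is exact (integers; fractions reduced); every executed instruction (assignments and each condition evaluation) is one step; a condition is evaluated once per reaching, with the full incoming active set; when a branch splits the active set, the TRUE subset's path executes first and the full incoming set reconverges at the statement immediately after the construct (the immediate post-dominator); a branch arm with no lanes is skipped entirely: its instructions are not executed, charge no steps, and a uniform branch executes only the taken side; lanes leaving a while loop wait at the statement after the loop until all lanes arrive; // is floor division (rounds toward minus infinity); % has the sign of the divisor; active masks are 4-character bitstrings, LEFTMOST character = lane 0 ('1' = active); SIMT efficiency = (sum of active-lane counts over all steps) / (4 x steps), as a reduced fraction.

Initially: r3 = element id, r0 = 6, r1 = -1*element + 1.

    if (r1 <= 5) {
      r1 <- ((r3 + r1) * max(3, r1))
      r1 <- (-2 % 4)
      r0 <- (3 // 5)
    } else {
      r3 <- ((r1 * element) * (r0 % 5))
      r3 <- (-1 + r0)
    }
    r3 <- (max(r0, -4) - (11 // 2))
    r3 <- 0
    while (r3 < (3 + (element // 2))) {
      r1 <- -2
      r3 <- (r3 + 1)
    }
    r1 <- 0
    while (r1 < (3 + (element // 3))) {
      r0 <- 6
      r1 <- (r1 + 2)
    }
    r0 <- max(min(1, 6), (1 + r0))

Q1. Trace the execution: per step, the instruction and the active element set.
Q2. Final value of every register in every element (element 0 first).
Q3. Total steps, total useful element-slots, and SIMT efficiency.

step 0: eval (r1 <= 5)               1111
step 1: r1 <- ((r3 + r1) * max(3, r1)) 1111
step 2: r1 <- (-2 % 4)               1111
step 3: r0 <- (3 // 5)               1111
step 4: r3 <- (max(r0, -4) - (11 // 2)) 1111
step 5: r3 <- 0                      1111
step 6: eval (r3 < (3 + (element // 2))) 1111
step 7: r1 <- -2                     1111
step 8: r3 <- (r3 + 1)               1111
step 9: eval (r3 < (3 + (element // 2))) 1111
step 10: r1 <- -2                     1111
step 11: r3 <- (r3 + 1)               1111
step 12: eval (r3 < (3 + (element // 2))) 1111
step 13: r1 <- -2                     1111
step 14: r3 <- (r3 + 1)               1111
step 15: eval (r3 < (3 + (element // 2))) 1111
step 16: r1 <- -2                     0011
step 17: r3 <- (r3 + 1)               0011
step 18: eval (r3 < (3 + (element // 2))) 0011
step 19: r1 <- 0                      1111
step 20: eval (r1 < (3 + (element // 3))) 1111
step 21: r0 <- 6                      1111
step 22: r1 <- (r1 + 2)               1111
step 23: eval (r1 < (3 + (element // 3))) 1111
step 24: r0 <- 6                      1111
step 25: r1 <- (r1 + 2)               1111
step 26: eval (r1 < (3 + (element // 3))) 1111
step 27: r0 <- max(min(1, 6), (1 + r0)) 1111

Answer: 28 steps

r3: 3,3,4,4
r0: 7,7,7,7
r1: 4,4,4,4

steps = 28; useful = 106; efficiency = 106/112 = 53/56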